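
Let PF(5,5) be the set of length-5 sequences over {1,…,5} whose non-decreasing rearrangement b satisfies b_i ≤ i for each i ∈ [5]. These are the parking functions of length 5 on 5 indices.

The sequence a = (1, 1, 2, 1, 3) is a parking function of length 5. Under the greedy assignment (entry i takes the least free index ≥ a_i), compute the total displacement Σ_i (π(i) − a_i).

Σπ = 15 ({1..5} each once); Σa = 1+1+2+1+3 = 8; disp = 15−8 = 7.

7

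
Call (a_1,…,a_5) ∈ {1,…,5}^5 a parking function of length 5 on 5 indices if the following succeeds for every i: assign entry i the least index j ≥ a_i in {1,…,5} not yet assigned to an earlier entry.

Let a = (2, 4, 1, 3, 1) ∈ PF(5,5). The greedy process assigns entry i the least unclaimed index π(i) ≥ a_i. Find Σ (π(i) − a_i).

Σπ = 15 ({1..5} each once); Σa = 2+4+1+3+1 = 11; disp = 15−11 = 4.

4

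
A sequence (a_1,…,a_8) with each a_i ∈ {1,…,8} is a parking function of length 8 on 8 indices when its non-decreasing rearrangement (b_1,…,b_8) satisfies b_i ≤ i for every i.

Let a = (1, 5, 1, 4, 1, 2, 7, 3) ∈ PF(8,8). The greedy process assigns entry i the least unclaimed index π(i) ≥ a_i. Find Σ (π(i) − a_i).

12

Σπ = 36 ({1..8} each once); Σa = 1+5+1+4+1+2+7+3 = 24; disp = 36−24 = 12.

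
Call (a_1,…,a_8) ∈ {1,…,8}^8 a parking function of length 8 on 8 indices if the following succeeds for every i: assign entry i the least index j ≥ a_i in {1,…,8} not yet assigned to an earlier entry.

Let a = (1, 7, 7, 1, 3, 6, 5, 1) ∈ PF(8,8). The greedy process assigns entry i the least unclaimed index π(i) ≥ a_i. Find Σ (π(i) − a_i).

5

Σπ = 8·9/2 = 36 (π permutes [8]); Σa = 1+7+7+1+3+6+5+1 = 31; disp = 36−31 = 5.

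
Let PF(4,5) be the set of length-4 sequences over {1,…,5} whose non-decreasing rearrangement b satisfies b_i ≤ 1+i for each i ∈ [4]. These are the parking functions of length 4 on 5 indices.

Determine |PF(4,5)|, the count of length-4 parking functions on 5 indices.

432

|PF| = (5−4+1)·(5+1)^(4−1) = 2×216 = 432
E.g. (5,3,2,4) → sorted (2,3,4,5): b_i ≤ 1+i ∀i, a PF.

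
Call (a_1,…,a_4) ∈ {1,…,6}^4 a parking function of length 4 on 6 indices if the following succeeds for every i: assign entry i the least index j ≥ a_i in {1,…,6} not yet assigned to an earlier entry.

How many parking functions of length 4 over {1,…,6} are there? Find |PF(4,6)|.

1029

|PF| = 3·7^3 = 3×343 = 1029 [KW]
Example (5,6,2,4) → sorted (2,4,5,6): b_i ≤ 2+i ∀i, a PF.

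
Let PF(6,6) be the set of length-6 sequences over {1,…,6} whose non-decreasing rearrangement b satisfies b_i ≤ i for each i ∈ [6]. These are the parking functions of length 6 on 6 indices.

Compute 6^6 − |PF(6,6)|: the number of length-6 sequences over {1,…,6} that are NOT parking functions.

29849

Count = 1·7^5 = 1×16807 = 16807 (Pollak)
Example (4,4,4,5,5,6) → sorted (4,4,4,5,5,6): b_1=4>1, not a PF.
So 46656 − 16807 = 29849 fail.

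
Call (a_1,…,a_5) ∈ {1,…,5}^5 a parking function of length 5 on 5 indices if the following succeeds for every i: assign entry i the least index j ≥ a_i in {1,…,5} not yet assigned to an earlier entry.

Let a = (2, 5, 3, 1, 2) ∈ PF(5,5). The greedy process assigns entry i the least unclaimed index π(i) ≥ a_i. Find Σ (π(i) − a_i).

2

Σπ(i) = 1+…+5 = 15; Σa = 2+5+3+1+2 = 13; disp = 15−13 = 2.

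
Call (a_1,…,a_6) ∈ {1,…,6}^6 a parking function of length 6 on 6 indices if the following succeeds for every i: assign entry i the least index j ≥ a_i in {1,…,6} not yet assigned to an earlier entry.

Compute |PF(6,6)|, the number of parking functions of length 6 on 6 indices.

Count = (6+1−6)·(6+1)^{6−1} = 1×16807 = 16807
Example (4,5,1,1,2,6) → sorted (1,1,2,4,5,6): b_i ≤ i ∀i, a PF.

16807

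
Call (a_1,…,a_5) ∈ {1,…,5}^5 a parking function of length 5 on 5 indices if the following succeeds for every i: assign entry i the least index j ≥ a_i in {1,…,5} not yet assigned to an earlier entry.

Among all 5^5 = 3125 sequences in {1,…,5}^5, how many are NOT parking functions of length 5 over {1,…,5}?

Count = 1·6^4 = 1 · 1296 = 1296 (Pollak)
E.g. (3,4,5,5,4) → sorted (3,4,4,5,5): b_1=3>1, not a PF.
So 3125 − 1296 = 1829 fail.

1829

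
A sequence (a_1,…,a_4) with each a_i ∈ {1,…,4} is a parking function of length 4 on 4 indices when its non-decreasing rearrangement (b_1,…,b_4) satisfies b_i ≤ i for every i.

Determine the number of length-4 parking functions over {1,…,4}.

125

|PF| = 1·5^3 = 1·125 = 125 (Konheim–Weiss)
E.g. (2,4,1,1) → sorted (1,1,2,4): b_i ≤ i ∀i, a PF.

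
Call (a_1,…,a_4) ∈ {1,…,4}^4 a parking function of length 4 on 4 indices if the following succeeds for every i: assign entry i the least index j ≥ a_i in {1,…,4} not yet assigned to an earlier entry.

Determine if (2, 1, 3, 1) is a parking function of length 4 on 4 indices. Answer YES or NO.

YES

Order a: b = (1, 1, 2, 3).
  b_1=1 ≤ 1
  b_2=1 ≤ 2
  b_3=2 ≤ 3
  b_4=3 ≤ 4
All bounds hold ⇒ YES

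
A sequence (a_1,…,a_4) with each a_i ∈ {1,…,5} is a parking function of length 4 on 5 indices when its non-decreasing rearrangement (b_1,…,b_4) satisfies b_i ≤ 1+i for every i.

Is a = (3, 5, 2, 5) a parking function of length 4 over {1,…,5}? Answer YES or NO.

Order a: b = (2, 3, 5, 5).
  b_1=2 ≤ 2
  b_2=3 ≤ 3
  b_3=5 > 4
  fails at i=3 ⇒ NO

NO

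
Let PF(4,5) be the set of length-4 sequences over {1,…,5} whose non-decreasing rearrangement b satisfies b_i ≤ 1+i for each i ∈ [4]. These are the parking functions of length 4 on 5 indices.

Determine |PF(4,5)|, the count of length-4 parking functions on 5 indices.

432

|PF| = (5+1−4)·(5+1)^{4−1} = 2×216 = 432
Example (2,3,3,3) → sorted (2,3,3,3): b_i ≤ 1+i ∀i, a PF.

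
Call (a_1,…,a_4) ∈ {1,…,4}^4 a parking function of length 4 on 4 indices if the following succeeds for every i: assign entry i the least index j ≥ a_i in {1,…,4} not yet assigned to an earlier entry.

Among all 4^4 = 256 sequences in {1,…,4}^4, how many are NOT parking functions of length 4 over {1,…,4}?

131

|PF(4,4)| = (4−4+1)·(4+1)^(4−1) = 1 · 125 = 125 (Pollak)
E.g. (3,3,3,4) → sorted (3,3,3,4): b_1=3>1, not a PF.
Total 256; non-PF = 256−125 = 131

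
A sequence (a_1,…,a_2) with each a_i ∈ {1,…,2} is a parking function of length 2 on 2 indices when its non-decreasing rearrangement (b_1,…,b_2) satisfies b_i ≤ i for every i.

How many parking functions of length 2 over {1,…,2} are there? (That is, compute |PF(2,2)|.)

|PF(2,2)| = 1·3^1 = 1·3 = 3 (Pollak)
One tuple (2,1) → sorted (1,2): b_i ≤ i ∀i, a PF.

3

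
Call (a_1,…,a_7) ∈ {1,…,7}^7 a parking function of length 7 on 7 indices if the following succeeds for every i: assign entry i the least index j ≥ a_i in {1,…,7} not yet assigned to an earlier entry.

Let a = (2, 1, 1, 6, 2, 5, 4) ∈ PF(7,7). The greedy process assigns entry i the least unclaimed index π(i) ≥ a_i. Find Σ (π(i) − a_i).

Σπ = 28 ({1..7} each once); Σa = 2+1+1+6+2+5+4 = 21; disp = 28−21 = 7.

7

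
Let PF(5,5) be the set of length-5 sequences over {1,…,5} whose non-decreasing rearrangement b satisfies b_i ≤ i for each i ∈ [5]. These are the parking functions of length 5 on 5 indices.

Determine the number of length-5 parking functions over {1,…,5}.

#PF = (5−5+1)·(5+1)^(5−1) = 1·1296 = 1296
Example (5,1,3,2,3) → sorted (1,2,3,3,5): b_i ≤ i ∀i, a PF.

1296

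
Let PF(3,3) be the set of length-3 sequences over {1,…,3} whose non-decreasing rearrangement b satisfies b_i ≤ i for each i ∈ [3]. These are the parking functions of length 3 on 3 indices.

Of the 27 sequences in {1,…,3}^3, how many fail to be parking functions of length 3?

|PF(3,3)| = (3+1−3)·(3+1)^{3−1} = 1×16 = 16
E.g. (2,3,3) → sorted (2,3,3): b_1=2>1, not a PF.
So 27 − 16 = 11 fail.

11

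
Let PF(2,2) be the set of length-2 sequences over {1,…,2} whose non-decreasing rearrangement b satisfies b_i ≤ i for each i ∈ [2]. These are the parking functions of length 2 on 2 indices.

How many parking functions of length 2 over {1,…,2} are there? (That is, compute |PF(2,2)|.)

#PF = 1·3^1 = 1·3 = 3
E.g. (2,1) → sorted (1,2): b_i ≤ i ∀i, a PF.

3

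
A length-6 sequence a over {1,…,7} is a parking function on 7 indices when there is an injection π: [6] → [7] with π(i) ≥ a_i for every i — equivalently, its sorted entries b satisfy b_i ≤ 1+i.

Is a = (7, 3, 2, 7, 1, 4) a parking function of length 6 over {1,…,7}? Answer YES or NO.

NO

Sorted: b = (1, 2, 3, 4, 7, 7).
  b_1=1 ≤ 2
  b_2=2 ≤ 3
  b_3=3 ≤ 4
  b_4=4 ≤ 5
  b_5=7 > 6
  fails at i=5 ⇒ NO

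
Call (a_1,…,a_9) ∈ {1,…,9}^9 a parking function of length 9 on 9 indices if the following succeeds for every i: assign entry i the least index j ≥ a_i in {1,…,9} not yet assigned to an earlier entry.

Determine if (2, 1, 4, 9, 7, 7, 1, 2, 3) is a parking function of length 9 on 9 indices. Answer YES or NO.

YES

Sorted: b = (1, 1, 2, 2, 3, 4, 7, 7, 9).
  b_1=1 ≤ 1
  b_2=1 ≤ 2
  b_3=2 ≤ 3
  b_4=2 ≤ 4
  b_5=3 ≤ 5
  b_6=4 ≤ 6
  b_7=7 ≤ 7
  b_8=7 ≤ 8
  b_9=9 ≤ 9
All bounds hold ⇒ YES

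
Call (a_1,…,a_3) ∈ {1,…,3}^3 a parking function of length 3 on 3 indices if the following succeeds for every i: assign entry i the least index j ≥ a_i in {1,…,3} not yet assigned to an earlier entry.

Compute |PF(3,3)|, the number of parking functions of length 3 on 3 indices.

|PF(3,3)| = (3−3+1)·(3+1)^(3−1) = 1 · 16 = 16
Example (1,1,3) → sorted (1,1,3): b_i ≤ i ∀i, a PF.

16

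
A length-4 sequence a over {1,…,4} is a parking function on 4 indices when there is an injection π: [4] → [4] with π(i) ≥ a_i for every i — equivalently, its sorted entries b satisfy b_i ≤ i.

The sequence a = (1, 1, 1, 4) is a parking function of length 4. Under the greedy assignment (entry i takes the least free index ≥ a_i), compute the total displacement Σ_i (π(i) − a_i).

Σπ = 4·5/2 = 10 (π permutes [4]); Σa = 1+1+1+4 = 7; disp = 10−7 = 3.

3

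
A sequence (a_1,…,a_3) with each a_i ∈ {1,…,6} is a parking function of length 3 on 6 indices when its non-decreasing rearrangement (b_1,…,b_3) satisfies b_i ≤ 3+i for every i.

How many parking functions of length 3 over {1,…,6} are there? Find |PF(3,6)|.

196

#PF = (6−3+1)·(6+1)^(3−1) = 4 · 49 = 196 (Konheim–Weiss)
E.g. (2,1,3) → sorted (1,2,3): b_i ≤ 3+i ∀i, a PF.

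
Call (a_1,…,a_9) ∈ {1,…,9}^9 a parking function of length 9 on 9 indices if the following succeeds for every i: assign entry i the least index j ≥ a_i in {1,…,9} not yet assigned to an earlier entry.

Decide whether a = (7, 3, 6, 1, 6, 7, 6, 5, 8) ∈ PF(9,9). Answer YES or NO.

NO

Sorted: b = (1, 3, 5, 6, 6, 6, 7, 7, 8).
  b_1=1 ≤ 1
  b_2=3 > 2
  fails at i=2 ⇒ NO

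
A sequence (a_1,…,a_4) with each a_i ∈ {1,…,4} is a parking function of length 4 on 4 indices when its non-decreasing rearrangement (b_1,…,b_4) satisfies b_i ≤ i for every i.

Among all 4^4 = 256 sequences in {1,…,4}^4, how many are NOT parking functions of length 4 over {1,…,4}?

#PF = (4−4+1)·(4+1)^(4−1) = 1×125 = 125 (Konheim–Weiss)
Check (4,2,3,4) → sorted (2,3,4,4): b_1=2>1, not a PF.
Total 256; non-PF = 256−125 = 131

131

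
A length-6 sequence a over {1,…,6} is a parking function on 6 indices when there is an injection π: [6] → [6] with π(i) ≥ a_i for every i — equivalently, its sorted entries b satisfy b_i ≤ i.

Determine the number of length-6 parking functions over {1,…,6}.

|PF(6,6)| = 1·7^5 = 1×16807 = 16807 [KW]
Check (3,2,1,2,6,1) → sorted (1,1,2,2,3,6): b_i ≤ i ∀i, a PF.

16807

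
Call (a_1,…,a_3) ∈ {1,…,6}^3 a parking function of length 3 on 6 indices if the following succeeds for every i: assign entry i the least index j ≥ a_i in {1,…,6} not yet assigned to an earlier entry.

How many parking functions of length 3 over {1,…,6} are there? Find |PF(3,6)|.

Count = (7−3)·7^(3−1) = 4 · 49 = 196
One tuple (5,4,5) → sorted (4,5,5): b_i ≤ 3+i ∀i, a PF.

196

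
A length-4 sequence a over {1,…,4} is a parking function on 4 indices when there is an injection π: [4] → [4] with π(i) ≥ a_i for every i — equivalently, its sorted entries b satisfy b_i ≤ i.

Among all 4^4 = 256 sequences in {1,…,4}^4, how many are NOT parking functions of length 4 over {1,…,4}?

131

|PF(4,4)| = 1·5^3 = 1×125 = 125 (Konheim–Weiss)
Example (4,4,1,4) → sorted (1,4,4,4): b_2=4>2, not a PF.
4^4 − 125 = 256 − 125 = 131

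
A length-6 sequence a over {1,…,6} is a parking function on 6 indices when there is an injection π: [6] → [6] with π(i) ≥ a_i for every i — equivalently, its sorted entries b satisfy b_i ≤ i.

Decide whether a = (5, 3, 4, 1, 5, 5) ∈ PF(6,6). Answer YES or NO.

Order a: b = (1, 3, 4, 5, 5, 5).
  b_1=1 ≤ 1
  b_2=3 > 2
  fails at i=2 ⇒ NO

NO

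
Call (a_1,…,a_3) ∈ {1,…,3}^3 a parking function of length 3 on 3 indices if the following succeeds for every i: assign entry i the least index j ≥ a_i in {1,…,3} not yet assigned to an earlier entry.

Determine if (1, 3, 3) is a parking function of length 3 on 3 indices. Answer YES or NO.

NO

Order a: b = (1, 3, 3).
  b_1=1 ≤ 1
  b_2=3 > 2
  fails at i=2 ⇒ NO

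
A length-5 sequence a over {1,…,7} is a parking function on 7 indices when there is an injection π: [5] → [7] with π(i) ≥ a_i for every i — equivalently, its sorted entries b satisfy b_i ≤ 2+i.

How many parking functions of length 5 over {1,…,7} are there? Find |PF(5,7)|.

|PF| = (8−5)·8^(5−1) = 3×4096 = 12288 (Konheim–Weiss)
Check (3,3,5,2,1) → sorted (1,2,3,3,5): b_i ≤ 2+i ∀i, a PF.

12288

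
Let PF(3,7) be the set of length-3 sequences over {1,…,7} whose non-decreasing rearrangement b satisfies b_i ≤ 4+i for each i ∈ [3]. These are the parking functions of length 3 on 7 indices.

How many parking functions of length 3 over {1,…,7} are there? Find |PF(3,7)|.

320

Count = (7−3+1)·(7+1)^(3−1) = 5·64 = 320 (Konheim–Weiss)
One tuple (1,5,4) → sorted (1,4,5): b_i ≤ 4+i ∀i, a PF.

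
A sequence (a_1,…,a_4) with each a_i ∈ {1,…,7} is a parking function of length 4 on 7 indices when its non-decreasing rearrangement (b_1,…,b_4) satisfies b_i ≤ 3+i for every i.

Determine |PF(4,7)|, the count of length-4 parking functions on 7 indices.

2048

Count = (7−4+1)·(7+1)^(4−1) = 4 · 512 = 2048 [KW]
Check (3,5,5,7) → sorted (3,5,5,7): b_i ≤ 3+i ∀i, a PF.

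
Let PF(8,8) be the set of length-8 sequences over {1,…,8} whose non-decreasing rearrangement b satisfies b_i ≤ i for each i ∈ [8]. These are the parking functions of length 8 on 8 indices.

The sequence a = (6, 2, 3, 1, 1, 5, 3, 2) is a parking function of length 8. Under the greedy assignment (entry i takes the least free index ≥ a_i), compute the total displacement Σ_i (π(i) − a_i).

13

Σπ = 36 ({1..8} each once); Σa = 6+2+3+1+1+5+3+2 = 23; disp = 36−23 = 13.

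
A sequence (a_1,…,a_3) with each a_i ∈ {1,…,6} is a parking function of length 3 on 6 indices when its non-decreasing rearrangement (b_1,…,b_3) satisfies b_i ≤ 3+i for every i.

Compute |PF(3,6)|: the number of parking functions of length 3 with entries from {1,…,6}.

196

|PF| = (6+1−3)·(6+1)^{3−1} = 4×49 = 196
One tuple (2,1,4) → sorted (1,2,4): b_i ≤ 3+i ∀i, a PF.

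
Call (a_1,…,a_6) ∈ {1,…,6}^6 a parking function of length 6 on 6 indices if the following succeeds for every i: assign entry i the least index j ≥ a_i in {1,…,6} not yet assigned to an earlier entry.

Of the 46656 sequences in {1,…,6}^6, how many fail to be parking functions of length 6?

29849

Count = (6+1−6)·(6+1)^{6−1} = 1·16807 = 16807
Example (3,2,6,5,3,6) → sorted (2,3,3,5,6,6): b_1=2>1, not a PF.
6^6 − 16807 = 46656 − 16807 = 29849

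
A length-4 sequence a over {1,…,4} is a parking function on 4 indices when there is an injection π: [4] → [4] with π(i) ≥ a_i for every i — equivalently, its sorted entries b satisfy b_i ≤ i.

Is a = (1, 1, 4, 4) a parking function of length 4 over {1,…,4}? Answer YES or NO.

Order a: b = (1, 1, 4, 4).
  b_1=1 ≤ 1
  b_2=1 ≤ 2
  b_3=4 > 3
  fails at i=3 ⇒ NO

NO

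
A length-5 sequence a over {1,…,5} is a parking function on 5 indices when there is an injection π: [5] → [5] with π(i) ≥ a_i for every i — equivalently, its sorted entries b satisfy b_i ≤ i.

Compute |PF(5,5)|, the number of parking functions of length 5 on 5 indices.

|PF(5,5)| = (5−5+1)·(5+1)^(5−1) = 1 · 1296 = 1296 [KW]
E.g. (5,4,2,2,1) → sorted (1,2,2,4,5): b_i ≤ i ∀i, a PF.

1296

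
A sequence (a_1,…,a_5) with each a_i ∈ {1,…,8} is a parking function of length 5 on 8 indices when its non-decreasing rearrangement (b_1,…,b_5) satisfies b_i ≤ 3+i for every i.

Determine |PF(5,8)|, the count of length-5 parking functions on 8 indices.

26244

|PF| = (8−5+1)·(8+1)^(5−1) = 4 · 6561 = 26244
E.g. (5,6,6,6,2) → sorted (2,5,6,6,6): b_i ≤ 3+i ∀i, a PF.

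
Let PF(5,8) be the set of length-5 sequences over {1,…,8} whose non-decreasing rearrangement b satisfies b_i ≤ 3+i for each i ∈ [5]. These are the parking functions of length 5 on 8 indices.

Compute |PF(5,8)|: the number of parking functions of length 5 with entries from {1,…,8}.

26244

Count = (8+1−5)·(8+1)^{5−1} = 4×6561 = 26244 (Pollak)
Check (1,1,2,6,6) → sorted (1,1,2,6,6): b_i ≤ 3+i ∀i, a PF.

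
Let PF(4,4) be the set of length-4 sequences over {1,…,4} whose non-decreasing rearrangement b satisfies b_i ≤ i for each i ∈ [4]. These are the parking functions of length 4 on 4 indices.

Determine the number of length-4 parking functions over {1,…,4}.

|PF(4,4)| = 1·5^3 = 1·125 = 125 (Konheim–Weiss)
Check (1,4,2,3) → sorted (1,2,3,4): b_i ≤ i ∀i, a PF.

125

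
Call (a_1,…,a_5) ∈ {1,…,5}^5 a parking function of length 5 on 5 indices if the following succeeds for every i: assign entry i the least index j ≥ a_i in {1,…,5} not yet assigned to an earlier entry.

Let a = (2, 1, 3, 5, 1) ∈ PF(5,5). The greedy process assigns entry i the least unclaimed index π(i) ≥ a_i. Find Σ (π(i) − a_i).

3

Σπ = 15 ({1..5} each once); Σa = 2+1+3+5+1 = 12; disp = 15−12 = 3.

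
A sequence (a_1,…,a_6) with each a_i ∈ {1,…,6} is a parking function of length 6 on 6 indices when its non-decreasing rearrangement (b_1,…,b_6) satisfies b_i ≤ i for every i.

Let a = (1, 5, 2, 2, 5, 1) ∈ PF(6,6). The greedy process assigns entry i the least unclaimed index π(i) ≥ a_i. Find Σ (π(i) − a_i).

5

Σπ = 6·7/2 = 21 (π permutes [6]); Σa = 1+5+2+2+5+1 = 16; disp = 21−16 = 5.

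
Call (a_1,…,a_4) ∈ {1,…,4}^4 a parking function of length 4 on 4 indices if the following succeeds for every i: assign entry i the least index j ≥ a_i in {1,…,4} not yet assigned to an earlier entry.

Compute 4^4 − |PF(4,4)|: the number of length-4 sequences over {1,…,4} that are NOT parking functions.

131

Count = 1·5^3 = 1×125 = 125 [KW]
E.g. (4,4,4,4) → sorted (4,4,4,4): b_1=4>1, not a PF.
Total 256; non-PF = 256−125 = 131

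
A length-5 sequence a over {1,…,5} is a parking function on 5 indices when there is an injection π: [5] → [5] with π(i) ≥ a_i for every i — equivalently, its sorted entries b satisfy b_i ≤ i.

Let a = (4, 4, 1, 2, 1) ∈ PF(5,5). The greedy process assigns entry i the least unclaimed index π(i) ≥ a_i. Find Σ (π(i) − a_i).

Σπ(i) = 1+…+5 = 15; Σa = 4+4+1+2+1 = 12; disp = 15−12 = 3.

3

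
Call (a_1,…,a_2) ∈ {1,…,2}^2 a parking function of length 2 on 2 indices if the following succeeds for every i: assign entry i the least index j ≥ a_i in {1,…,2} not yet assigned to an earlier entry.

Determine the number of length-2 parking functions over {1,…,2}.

|PF(2,2)| = (2+1−2)·(2+1)^{2−1} = 1·3 = 3
Example (1,1) → sorted (1,1): b_i ≤ i ∀i, a PF.

3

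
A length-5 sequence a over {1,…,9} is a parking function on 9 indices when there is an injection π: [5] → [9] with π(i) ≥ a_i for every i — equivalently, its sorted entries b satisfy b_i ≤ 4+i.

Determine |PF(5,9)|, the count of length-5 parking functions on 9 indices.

50000

|PF(5,9)| = 5·10^4 = 5 · 10000 = 50000
Check (3,3,5,8,6) → sorted (3,3,5,6,8): b_i ≤ 4+i ∀i, a PF.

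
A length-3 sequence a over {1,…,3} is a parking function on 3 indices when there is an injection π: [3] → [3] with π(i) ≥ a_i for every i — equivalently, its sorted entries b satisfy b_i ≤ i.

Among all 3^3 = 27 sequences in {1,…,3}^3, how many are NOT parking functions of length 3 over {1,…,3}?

|PF(3,3)| = (4−3)·4^(3−1) = 1 · 16 = 16
Check (3,2,2) → sorted (2,2,3): b_1=2>1, not a PF.
Total 27; non-PF = 27−16 = 11

11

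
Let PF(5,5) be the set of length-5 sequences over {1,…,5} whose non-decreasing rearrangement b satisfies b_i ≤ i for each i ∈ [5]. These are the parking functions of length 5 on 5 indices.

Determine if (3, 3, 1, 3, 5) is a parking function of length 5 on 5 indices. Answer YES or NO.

NO

Sorted: b = (1, 3, 3, 3, 5).
  b_1=1 ≤ 1
  b_2=3 > 2
  fails at i=2 ⇒ NO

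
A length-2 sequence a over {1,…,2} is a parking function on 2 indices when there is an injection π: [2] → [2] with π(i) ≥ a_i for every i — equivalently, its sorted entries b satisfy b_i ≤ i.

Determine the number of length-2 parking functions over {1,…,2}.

|PF| = (2−2+1)·(2+1)^(2−1) = 1 · 3 = 3 (Pollak)
Example (1,1) → sorted (1,1): b_i ≤ i ∀i, a PF.

3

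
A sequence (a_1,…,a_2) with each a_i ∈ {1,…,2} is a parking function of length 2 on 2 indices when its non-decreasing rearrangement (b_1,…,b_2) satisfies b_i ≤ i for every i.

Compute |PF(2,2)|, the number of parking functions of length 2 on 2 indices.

#PF = (3−2)·3^(2−1) = 1 · 3 = 3 (Konheim–Weiss)
Example (1,2) → sorted (1,2): b_i ≤ i ∀i, a PF.

3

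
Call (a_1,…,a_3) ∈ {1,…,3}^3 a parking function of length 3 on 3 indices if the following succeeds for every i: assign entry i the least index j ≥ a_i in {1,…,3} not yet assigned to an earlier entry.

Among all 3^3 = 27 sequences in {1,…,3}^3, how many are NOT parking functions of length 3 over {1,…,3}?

Count = (4−3)·4^(3−1) = 1·16 = 16 (Konheim–Weiss)
Example (3,3,2) → sorted (2,3,3): b_1=2>1, not a PF.
So 27 − 16 = 11 fail.

11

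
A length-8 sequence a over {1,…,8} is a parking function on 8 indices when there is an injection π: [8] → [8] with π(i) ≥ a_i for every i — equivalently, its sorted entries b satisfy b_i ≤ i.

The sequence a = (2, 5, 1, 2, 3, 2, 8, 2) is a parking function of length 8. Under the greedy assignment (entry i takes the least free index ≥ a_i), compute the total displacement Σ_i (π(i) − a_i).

11

Σπ = 8·9/2 = 36 (π permutes [8]); Σa = 2+5+1+2+3+2+8+2 = 25; disp = 36−25 = 11.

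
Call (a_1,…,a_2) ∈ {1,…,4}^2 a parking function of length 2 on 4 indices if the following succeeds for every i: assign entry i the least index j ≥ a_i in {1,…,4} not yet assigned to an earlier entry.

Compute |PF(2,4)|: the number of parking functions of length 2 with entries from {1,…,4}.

|PF| = (5−2)·5^(2−1) = 3 · 5 = 15 [KW]
E.g. (3,1) → sorted (1,3): b_i ≤ 2+i ∀i, a PF.

15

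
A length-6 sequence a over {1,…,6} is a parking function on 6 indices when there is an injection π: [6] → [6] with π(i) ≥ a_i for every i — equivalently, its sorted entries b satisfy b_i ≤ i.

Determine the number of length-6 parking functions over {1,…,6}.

|PF| = (6+1−6)·(6+1)^{6−1} = 1×16807 = 16807
Check (3,2,2,3,5,1) → sorted (1,2,2,3,3,5): b_i ≤ i ∀i, a PF.

16807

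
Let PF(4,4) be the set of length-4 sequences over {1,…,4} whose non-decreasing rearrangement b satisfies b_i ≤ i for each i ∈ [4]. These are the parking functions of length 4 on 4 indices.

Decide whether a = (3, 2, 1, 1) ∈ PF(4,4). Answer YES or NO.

Sorted: b = (1, 1, 2, 3).
  b_1=1 ≤ 1
  b_2=1 ≤ 2
  b_3=2 ≤ 3
  b_4=3 ≤ 4
All bounds hold ⇒ YES

YES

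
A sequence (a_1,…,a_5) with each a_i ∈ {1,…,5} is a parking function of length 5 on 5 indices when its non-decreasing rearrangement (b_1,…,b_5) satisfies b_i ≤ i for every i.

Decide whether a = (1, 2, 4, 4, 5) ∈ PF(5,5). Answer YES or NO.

Rearranged: b = (1, 2, 4, 4, 5).
  b_1=1 ≤ 1
  b_2=2 ≤ 2
  b_3=4 > 3
  fails at i=3 ⇒ NO

NO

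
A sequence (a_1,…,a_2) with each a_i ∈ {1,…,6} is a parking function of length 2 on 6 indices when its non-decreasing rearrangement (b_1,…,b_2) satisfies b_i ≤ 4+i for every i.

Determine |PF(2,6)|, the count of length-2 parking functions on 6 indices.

35

|PF| = (7−2)·7^(2−1) = 5 · 7 = 35 [KW]
One tuple (6,5) → sorted (5,6): b_i ≤ 4+i ∀i, a PF.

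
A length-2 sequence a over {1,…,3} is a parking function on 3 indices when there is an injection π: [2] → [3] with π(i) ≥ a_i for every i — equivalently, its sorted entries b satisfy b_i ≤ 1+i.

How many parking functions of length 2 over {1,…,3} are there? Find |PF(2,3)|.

#PF = (4−2)·4^(2−1) = 2 · 4 = 8
Example (2,1) → sorted (1,2): b_i ≤ 1+i ∀i, a PF.

8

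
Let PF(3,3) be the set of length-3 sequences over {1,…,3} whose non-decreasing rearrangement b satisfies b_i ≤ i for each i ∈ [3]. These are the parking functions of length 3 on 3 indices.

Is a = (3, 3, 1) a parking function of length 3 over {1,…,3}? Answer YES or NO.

Sorted: b = (1, 3, 3).
  b_1=1 ≤ 1
  b_2=3 > 2
  fails at i=2 ⇒ NO

NO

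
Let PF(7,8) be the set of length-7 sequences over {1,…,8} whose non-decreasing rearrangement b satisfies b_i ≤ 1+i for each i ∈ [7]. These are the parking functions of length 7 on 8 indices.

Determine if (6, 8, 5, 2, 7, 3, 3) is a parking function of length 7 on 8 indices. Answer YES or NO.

YES

Rearranged: b = (2, 3, 3, 5, 6, 7, 8).
  b_1=2 ≤ 2
  b_2=3 ≤ 3
  b_3=3 ≤ 4
  b_4=5 ≤ 5
  b_5=6 ≤ 6
  b_6=7 ≤ 7
  b_7=8 ≤ 8
All bounds hold ⇒ YES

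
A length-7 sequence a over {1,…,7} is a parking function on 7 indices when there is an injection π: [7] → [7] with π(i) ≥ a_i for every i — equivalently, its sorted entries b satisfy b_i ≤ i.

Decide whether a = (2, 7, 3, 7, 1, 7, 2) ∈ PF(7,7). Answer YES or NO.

Sorted: b = (1, 2, 2, 3, 7, 7, 7).
  b_1=1 ≤ 1
  b_2=2 ≤ 2
  b_3=2 ≤ 3
  b_4=3 ≤ 4
  b_5=7 > 5
  fails at i=5 ⇒ NO

NO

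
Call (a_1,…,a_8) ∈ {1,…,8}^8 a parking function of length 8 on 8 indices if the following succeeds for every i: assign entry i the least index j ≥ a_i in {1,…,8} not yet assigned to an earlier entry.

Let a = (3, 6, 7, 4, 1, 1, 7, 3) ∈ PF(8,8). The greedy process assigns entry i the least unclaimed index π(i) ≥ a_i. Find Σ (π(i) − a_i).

Σπ(i) = 1+…+8 = 36; Σa = 3+6+7+4+1+1+7+3 = 32; disp = 36−32 = 4.

4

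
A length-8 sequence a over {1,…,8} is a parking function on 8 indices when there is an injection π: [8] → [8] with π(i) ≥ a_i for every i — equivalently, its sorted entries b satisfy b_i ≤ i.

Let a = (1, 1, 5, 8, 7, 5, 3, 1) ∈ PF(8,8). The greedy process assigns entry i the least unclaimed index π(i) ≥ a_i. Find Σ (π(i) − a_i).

5

Σπ(i) = 1+…+8 = 36; Σa = 1+1+5+8+7+5+3+1 = 31; disp = 36−31 = 5.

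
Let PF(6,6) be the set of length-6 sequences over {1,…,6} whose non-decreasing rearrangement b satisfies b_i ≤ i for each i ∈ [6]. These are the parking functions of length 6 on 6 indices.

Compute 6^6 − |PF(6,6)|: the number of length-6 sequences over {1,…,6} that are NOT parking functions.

29849

#PF = (7−6)·7^(6−1) = 1·16807 = 16807 (Pollak)
One tuple (6,5,5,6,6,5) → sorted (5,5,5,6,6,6): b_1=5>1, not a PF.
So 46656 − 16807 = 29849 fail.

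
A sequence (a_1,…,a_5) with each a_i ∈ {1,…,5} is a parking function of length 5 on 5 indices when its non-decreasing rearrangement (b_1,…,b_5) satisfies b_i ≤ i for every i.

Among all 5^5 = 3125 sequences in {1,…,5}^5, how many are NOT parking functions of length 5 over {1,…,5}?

1829

|PF(5,5)| = (5+1−5)·(5+1)^{5−1} = 1 · 1296 = 1296 (Konheim–Weiss)
E.g. (2,5,5,4,3) → sorted (2,3,4,5,5): b_1=2>1, not a PF.
So 3125 − 1296 = 1829 fail.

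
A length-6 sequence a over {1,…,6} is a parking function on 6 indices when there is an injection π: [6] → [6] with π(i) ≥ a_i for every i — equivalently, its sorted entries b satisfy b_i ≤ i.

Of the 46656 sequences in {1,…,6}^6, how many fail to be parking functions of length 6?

|PF| = 1·7^5 = 1×16807 = 16807 (Konheim–Weiss)
E.g. (6,1,5,5,4,5) → sorted (1,4,5,5,5,6): b_2=4>2, not a PF.
6^6 − 16807 = 46656 − 16807 = 29849

29849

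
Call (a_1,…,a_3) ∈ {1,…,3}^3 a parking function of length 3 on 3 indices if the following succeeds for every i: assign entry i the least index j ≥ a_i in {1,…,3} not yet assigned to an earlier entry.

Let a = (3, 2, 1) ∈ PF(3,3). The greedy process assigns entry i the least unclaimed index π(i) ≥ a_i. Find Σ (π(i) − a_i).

Σπ = 6 ({1..3} each once); Σa = 3+2+1 = 6; disp = 6−6 = 0.

0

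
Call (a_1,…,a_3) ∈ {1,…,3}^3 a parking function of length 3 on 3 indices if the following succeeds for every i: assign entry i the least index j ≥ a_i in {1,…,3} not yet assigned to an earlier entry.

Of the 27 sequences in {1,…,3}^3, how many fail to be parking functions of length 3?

11

#PF = (3+1−3)·(3+1)^{3−1} = 1 · 16 = 16 [KW]
One tuple (3,3,1) → sorted (1,3,3): b_2=3>2, not a PF.
Total 27; non-PF = 27−16 = 11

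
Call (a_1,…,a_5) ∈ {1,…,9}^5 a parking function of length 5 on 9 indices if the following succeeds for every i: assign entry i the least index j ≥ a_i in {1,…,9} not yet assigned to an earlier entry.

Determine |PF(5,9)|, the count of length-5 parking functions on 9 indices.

|PF(5,9)| = (9+1−5)·(9+1)^{5−1} = 5·10000 = 50000 [KW]
Check (2,1,8,8,4) → sorted (1,2,4,8,8): b_i ≤ 4+i ∀i, a PF.

50000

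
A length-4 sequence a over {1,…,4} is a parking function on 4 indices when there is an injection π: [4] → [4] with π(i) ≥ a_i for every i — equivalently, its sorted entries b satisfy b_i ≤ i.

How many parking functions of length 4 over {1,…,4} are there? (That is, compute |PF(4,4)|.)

125

|PF(4,4)| = (5−4)·5^(4−1) = 1·125 = 125 (Konheim–Weiss)
Check (2,2,1,4) → sorted (1,2,2,4): b_i ≤ i ∀i, a PF.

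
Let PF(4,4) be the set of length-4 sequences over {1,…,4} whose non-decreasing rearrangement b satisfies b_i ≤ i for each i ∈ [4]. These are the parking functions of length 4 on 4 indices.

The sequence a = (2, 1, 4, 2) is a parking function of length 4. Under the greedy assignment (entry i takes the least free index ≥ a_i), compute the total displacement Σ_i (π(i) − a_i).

Σπ(i) = 1+…+4 = 10; Σa = 2+1+4+2 = 9; disp = 10−9 = 1.

1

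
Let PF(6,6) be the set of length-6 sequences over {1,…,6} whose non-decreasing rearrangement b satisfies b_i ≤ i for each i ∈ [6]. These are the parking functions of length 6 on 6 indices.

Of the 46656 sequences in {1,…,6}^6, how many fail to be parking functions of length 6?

29849

Count = 1·7^5 = 1×16807 = 16807 (Konheim–Weiss)
Check (4,6,5,2,5,6) → sorted (2,4,5,5,6,6): b_1=2>1, not a PF.
So 46656 − 16807 = 29849 fail.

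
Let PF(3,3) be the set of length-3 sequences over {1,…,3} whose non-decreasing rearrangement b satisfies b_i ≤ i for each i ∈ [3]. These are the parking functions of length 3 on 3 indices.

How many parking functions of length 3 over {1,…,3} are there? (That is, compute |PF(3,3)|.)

16

|PF| = 1·4^2 = 1 · 16 = 16 [KW]
One tuple (1,2,2) → sorted (1,2,2): b_i ≤ i ∀i, a PF.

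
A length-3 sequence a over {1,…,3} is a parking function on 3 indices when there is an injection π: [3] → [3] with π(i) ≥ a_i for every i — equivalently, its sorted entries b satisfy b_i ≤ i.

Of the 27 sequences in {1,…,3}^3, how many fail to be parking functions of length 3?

#PF = (4−3)·4^(3−1) = 1×16 = 16 [KW]
Example (3,2,2) → sorted (2,2,3): b_1=2>1, not a PF.
So 27 − 16 = 11 fail.

11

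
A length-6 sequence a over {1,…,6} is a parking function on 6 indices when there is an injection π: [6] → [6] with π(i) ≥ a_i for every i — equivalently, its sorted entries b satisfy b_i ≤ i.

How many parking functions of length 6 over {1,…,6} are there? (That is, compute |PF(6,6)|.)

16807

#PF = (6−6+1)·(6+1)^(6−1) = 1×16807 = 16807 (Konheim–Weiss)
Example (6,4,4,3,1,2) → sorted (1,2,3,4,4,6): b_i ≤ i ∀i, a PF.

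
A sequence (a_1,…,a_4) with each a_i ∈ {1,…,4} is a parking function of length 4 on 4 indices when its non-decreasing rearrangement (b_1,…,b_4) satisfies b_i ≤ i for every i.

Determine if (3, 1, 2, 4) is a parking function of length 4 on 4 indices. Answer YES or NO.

YES

Order a: b = (1, 2, 3, 4).
  b_1=1 ≤ 1
  b_2=2 ≤ 2
  b_3=3 ≤ 3
  b_4=4 ≤ 4
All bounds hold ⇒ YES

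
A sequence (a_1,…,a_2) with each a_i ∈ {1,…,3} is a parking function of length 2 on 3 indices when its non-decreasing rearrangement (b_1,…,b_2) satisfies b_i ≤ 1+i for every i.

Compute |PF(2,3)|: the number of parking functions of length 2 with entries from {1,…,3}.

|PF| = (4−2)·4^(2−1) = 2×4 = 8
Check (3,1) → sorted (1,3): b_i ≤ 1+i ∀i, a PF.

8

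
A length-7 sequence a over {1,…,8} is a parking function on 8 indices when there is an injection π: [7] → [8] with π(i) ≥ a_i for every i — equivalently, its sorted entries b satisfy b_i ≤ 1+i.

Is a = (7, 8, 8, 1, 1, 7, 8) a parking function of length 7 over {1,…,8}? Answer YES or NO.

NO

Sorted: b = (1, 1, 7, 7, 8, 8, 8).
  b_1=1 ≤ 2
  b_2=1 ≤ 3
  b_3=7 > 4
  fails at i=3 ⇒ NO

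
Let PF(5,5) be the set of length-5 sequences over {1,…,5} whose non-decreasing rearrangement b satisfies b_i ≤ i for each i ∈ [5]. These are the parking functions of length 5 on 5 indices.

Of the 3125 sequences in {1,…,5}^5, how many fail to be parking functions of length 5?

|PF(5,5)| = 1·6^4 = 1×1296 = 1296 (Pollak)
Check (3,4,5,4,3) → sorted (3,3,4,4,5): b_1=3>1, not a PF.
So 3125 − 1296 = 1829 fail.

1829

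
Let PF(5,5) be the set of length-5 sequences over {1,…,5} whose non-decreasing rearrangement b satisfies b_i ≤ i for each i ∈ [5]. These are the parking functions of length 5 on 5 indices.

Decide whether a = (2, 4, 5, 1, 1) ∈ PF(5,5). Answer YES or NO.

YES

Rearranged: b = (1, 1, 2, 4, 5).
  b_1=1 ≤ 1
  b_2=1 ≤ 2
  b_3=2 ≤ 3
  b_4=4 ≤ 4
  b_5=5 ≤ 5
All bounds hold ⇒ YES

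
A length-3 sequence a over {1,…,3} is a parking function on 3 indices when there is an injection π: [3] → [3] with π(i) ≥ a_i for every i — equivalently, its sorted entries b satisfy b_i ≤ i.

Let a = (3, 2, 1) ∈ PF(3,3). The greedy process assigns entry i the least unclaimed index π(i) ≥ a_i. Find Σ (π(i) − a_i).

0

Σπ = 6 ({1..3} each once); Σa = 3+2+1 = 6; disp = 6−6 = 0.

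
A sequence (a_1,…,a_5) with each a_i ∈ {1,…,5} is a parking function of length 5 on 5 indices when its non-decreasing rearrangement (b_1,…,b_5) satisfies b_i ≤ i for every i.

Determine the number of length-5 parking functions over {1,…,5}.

|PF| = 1·6^4 = 1·1296 = 1296
Check (1,5,4,2,1) → sorted (1,1,2,4,5): b_i ≤ i ∀i, a PF.

1296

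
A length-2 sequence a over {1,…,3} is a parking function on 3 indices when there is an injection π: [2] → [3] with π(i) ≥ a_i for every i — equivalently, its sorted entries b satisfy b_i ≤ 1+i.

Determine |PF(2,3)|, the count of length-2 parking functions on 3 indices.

Count = (3−2+1)·(3+1)^(2−1) = 2·4 = 8 [KW]
Example (2,3) → sorted (2,3): b_i ≤ 1+i ∀i, a PF.

8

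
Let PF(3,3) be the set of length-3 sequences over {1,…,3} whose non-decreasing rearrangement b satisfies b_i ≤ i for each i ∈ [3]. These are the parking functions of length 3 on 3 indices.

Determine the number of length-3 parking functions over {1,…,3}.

|PF| = (3−3+1)·(3+1)^(3−1) = 1·16 = 16 [KW]
Example (3,1,1) → sorted (1,1,3): b_i ≤ i ∀i, a PF.

16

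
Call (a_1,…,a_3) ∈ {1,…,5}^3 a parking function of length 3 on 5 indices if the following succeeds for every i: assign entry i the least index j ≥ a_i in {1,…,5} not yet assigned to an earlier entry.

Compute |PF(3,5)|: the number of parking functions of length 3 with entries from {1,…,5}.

108

Count = (6−3)·6^(3−1) = 3×36 = 108
E.g. (4,3,5) → sorted (3,4,5): b_i ≤ 2+i ∀i, a PF.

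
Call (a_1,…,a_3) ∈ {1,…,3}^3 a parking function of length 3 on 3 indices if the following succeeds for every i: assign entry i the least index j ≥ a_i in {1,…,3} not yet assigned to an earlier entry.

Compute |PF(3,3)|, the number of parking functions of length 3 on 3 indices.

|PF| = (4−3)·4^(3−1) = 1 · 16 = 16 (Pollak)
One tuple (1,3,2) → sorted (1,2,3): b_i ≤ i ∀i, a PF.

16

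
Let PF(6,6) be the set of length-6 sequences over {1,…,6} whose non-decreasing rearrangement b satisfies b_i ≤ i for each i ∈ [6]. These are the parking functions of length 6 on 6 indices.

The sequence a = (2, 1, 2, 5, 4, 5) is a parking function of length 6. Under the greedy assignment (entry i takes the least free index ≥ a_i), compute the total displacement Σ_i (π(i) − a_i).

2

Σπ(i) = 1+…+6 = 21; Σa = 2+1+2+5+4+5 = 19; disp = 21−19 = 2.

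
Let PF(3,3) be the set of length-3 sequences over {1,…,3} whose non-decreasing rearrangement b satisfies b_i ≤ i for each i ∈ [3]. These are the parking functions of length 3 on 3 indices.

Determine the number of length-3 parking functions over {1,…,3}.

16

|PF(3,3)| = (3+1−3)·(3+1)^{3−1} = 1×16 = 16 (Pollak)
Example (2,2,1) → sorted (1,2,2): b_i ≤ i ∀i, a PF.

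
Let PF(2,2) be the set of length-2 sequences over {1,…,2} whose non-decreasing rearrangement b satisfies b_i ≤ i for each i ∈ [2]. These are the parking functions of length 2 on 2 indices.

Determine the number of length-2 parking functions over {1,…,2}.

|PF(2,2)| = (3−2)·3^(2−1) = 1·3 = 3 [KW]
Check (2,1) → sorted (1,2): b_i ≤ i ∀i, a PF.

3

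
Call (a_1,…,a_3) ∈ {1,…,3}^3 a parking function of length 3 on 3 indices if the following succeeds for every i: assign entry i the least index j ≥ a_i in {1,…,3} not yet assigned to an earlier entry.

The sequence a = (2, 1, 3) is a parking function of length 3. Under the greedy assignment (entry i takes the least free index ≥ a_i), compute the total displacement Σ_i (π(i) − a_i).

0

Σπ = 6 ({1..3} each once); Σa = 2+1+3 = 6; disp = 6−6 = 0.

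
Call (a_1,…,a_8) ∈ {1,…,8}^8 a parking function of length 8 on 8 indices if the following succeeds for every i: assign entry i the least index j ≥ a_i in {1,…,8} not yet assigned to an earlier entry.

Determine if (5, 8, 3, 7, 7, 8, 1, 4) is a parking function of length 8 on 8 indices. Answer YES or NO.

Order a: b = (1, 3, 4, 5, 7, 7, 8, 8).
  b_1=1 ≤ 1
  b_2=3 > 2
  fails at i=2 ⇒ NO

NO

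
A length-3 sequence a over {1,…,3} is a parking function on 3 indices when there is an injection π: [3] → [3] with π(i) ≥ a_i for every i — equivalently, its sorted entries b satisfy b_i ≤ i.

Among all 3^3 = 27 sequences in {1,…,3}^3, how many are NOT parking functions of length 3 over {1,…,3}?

#PF = (3−3+1)·(3+1)^(3−1) = 1×16 = 16
One tuple (3,3,2) → sorted (2,3,3): b_1=2>1, not a PF.
3^3 − 16 = 27 − 16 = 11

11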